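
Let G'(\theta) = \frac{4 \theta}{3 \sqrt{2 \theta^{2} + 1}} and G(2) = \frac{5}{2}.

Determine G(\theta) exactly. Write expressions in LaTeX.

G(\theta) = \frac{2 \sqrt{2 \theta^{2} + 1}}{3} + \frac{1}{2}

The substitution u = 2 \theta^{2} + 1 works: G'(\theta) is exactly (dG/du)*(du/d\theta) for that inner function.
A general antiderivative is \frac{2 \sqrt{2 \theta^{2} + 1}}{3} + C.
The condition gives C = \frac{5}{2} - (2) = \frac{1}{2}.
So G(\theta) = \frac{2 \sqrt{2 \theta^{2} + 1}}{3} + \frac{1}{2}.
Check: d/d\theta[\frac{2 \sqrt{2 \theta^{2} + 1}}{3} + \frac{1}{2}] = \frac{4 \theta}{3 \sqrt{2 \theta^{2} + 1}} = G'(\theta).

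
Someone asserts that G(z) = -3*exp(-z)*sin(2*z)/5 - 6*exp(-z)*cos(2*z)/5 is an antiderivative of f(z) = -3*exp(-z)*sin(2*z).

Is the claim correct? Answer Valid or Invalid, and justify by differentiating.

d/dz[G] = 3*exp(-z)*sin(2*z)
d/dz[G] - f(z) = 6*exp(-z)*sin(2*z) != 0.

Invalid: d/dz[G] - f = 6*exp(-z)*sin(2*z), which is not 0.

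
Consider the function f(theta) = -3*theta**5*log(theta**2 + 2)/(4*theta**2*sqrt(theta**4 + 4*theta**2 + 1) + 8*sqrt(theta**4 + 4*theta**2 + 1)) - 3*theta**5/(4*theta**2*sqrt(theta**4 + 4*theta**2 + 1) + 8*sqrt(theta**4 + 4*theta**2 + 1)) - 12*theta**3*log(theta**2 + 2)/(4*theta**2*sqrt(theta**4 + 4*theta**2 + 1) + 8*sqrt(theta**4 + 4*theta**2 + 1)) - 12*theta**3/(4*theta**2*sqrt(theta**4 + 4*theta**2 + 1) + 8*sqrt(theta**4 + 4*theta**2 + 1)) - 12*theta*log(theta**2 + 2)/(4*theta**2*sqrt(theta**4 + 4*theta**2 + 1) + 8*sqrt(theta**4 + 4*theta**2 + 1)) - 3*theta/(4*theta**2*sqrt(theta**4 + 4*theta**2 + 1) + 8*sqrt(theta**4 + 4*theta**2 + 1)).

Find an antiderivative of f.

An antiderivative is F(theta) = -3*sqrt(theta**4 + 4*theta**2 + 1)*log(theta**2 + 2)/8.

f has the shape u'v + uv' for u = -3*sqrt(theta**4 + 4*theta**2 + 1)/8 and v = log(theta**2 + 2) — it is the derivative of the product u*v.
Check: d/dtheta[-3*sqrt(theta**4 + 4*theta**2 + 1)*log(theta**2 + 2)/8] = (-3*theta**5*log(theta**2 + 2) - 3*theta**5 - 12*theta**3*log(theta**2 + 2) - 12*theta**3 - 12*theta*log(theta**2 + 2) - 3*theta)/(4*theta**2*sqrt(theta**4 + 4*theta**2 + 1) + 8*sqrt(theta**4 + 4*theta**2 + 1)), which equals f(theta).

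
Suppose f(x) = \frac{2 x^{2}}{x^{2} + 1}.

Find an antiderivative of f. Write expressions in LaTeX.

A candidate is checked by its d/dx: the result must match f(x).
Check: d/dx[2 \left(x - \operatorname{atan}{\left(x \right)}\right)] = \frac{2 x^{2}}{x^{2} + 1} = f(x).

An antiderivative is F(x) = 2 \left(x - \operatorname{atan}{\left(x \right)}\right).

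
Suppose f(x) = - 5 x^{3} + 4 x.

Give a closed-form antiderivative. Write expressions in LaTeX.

Integrate term by term and add the pieces.
Check: d/dx[- \frac{5 x^{4}}{4} + 2 x^{2}] = - 5 x^{3} + 4 x = f(x).

An antiderivative is F(x) = - \frac{5 x^{4}}{4} + 2 x^{2}.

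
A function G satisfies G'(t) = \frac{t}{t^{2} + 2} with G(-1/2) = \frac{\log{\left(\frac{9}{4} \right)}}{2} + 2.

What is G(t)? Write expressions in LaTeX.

G(t) = \frac{\log{\left(t^{2} + 2 \right)} + 4}{2}

The substitution u = t^{2} + 2 works: G'(t) is exactly (dG/du)*(du/dt) for that inner function.
A general antiderivative is \frac{\log{\left(t^{2} + 2 \right)}}{2} + C.
The condition gives C = \frac{\log{\left(\frac{9}{4} \right)}}{2} + 2 - (\frac{\log{\left(\frac{9}{4} \right)}}{2}) = 2.
So G(t) = \frac{\log{\left(t^{2} + 2 \right)} + 4}{2}.
Check: d/dt[\frac{\log{\left(t^{2} + 2 \right)} + 4}{2}] = \frac{t}{t^{2} + 2} = G'(t).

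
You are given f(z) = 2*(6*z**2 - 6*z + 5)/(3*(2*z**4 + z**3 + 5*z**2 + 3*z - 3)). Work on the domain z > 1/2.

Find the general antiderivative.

F(z) = 28*log(z - 1/2)/117 - 17*log(z + 1)/18 + 55*log(z**2 + 3)/156 + 73*sqrt(3)*atan(sqrt(3)*z/3)/234 + C

Factor the denominator (3*(z + 1)*(2*z - 1)*(z**2 + 3)) and decompose: f = (55*z + 73)/(78*(z**2 + 3)) + 56/(117*(2*z - 1)) - 17/(18*(z + 1)); each piece integrates to a log, atan, or power term.
Check: d/dz[28*log(z - 1/2)/117 - 17*log(z + 1)/18 + 55*log(z**2 + 3)/156 + 73*sqrt(3)*atan(sqrt(3)*z/3)/234] = (12*z**2 - 12*z + 10)/(6*z**4 + 3*z**3 + 15*z**2 + 9*z - 9), which equals f(z).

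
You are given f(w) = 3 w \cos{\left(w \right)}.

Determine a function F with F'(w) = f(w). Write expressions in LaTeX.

An antiderivative is F(w) = 3 w \sin{\left(w \right)} + 3 \cos{\left(w \right)}.

Since d/dw undoes antidifferentiation here, F'(w) = f(w) is required of F(w).
Check: d/dw[3 w \sin{\left(w \right)} + 3 \cos{\left(w \right)}] = 3 w \cos{\left(w \right)} = f(w).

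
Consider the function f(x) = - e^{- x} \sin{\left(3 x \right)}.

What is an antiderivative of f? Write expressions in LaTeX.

For F(x) to be correct the identity F'(x) - f(x) = 0 must hold.
Check: d/dx[\frac{\left(\sin{\left(3 x \right)} + 3 \cos{\left(3 x \right)}\right) e^{- x}}{10}] = - e^{- x} \sin{\left(3 x \right)} = f(x).

An antiderivative is F(x) = \frac{\left(\sin{\left(3 x \right)} + 3 \cos{\left(3 x \right)}\right) e^{- x}}{10}.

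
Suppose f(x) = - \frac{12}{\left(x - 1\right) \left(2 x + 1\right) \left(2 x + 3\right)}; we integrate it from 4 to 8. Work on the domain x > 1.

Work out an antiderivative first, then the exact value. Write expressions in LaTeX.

The denominator factors as \left(x - 1\right) \left(2 x + 1\right) \left(2 x + 3\right); partial fractions split f into directly integrable pieces: - \frac{12}{5 \left(2 x + 3\right)} + \frac{4}{2 x + 1} - \frac{4}{5 \left(x - 1\right)}.
F(x) = \frac{2 \left(- 2 \log{\left(x - 1 \right)} + 5 \log{\left(x + \frac{1}{2} \right)} - 3 \log{\left(x + \frac{3}{2} \right)}\right)}{5} is an antiderivative of f.
Check: d/dx[\frac{2 \left(- 2 \log{\left(x - 1 \right)} + 5 \log{\left(x + \frac{1}{2} \right)} - 3 \log{\left(x + \frac{3}{2} \right)}\right)}{5}] = - \frac{12}{4 x^{3} + 4 x^{2} - 5 x - 3}, which equals f(x).
F(8) = - \frac{6 \log{\left(\frac{19}{2} \right)}}{5} - \frac{4 \log{\left(7 \right)}}{5} + 2 \log{\left(\frac{17}{2} \right)}; F(4) = - \frac{6 \log{\left(\frac{11}{2} \right)}}{5} - \frac{4 \log{\left(3 \right)}}{5} + 2 \log{\left(\frac{9}{2} \right)}.
Integral = F(8) - F(4) = - 2 \log{\left(\frac{9}{2} \right)} - \frac{6 \log{\left(\frac{19}{2} \right)}}{5} - \frac{4 \log{\left(7 \right)}}{5} + \frac{4 \log{\left(3 \right)}}{5} + \frac{6 \log{\left(\frac{11}{2} \right)}}{5} + 2 \log{\left(\frac{17}{2} \right)}.

Antiderivative: F(x) = \frac{2 \left(- 2 \log{\left(x - 1 \right)} + 5 \log{\left(x + \frac{1}{2} \right)} - 3 \log{\left(x + \frac{3}{2} \right)}\right)}{5}; value = - 2 \log{\left(\frac{9}{2} \right)} - \frac{6 \log{\left(\frac{19}{2} \right)}}{5} - \frac{4 \log{\left(7 \right)}}{5} + \frac{4 \log{\left(3 \right)}}{5} + \frac{6 \log{\left(\frac{11}{2} \right)}}{5} + 2 \log{\left(\frac{17}{2} \right)}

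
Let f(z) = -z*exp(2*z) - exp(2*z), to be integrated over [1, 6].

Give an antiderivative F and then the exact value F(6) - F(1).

Antiderivative: F(z) = (-2*z - 1)*exp(2*z)/4; value = -13*exp(12)/4 + 3*exp(2)/4

Recognize the product-rule pattern: f = u'v + uv' with u = -z/2 - 1/4, v = exp(2*z), so integration by parts undoes it.
F(z) = (-2*z - 1)*exp(2*z)/4 is an antiderivative of f.
Check: d/dz[(-2*z - 1)*exp(2*z)/4] = -z*exp(2*z) - exp(2*z) = f(z).
F(6) = -13*exp(12)/4; F(1) = -3*exp(2)/4.
Integral = F(6) - F(1) = -13*exp(12)/4 + 3*exp(2)/4.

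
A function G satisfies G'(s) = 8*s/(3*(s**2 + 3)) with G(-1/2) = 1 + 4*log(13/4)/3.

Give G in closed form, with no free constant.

G(s) = 4*log(s**2 + 3)/3 + 1

The substitution u = s**2 + 3 works: G'(s) is exactly (dG/du)*(du/ds) for that inner function.
A general antiderivative is 4*log(s**2 + 3)/3 + C.
The condition gives C = 1 + 4*log(13/4)/3 - (4*log(13/4)/3) = 1.
So G(s) = 4*log(s**2 + 3)/3 + 1.
Check: d/ds[4*log(s**2 + 3)/3 + 1] = 8*s/(3*s**2 + 9), which equals G'(s).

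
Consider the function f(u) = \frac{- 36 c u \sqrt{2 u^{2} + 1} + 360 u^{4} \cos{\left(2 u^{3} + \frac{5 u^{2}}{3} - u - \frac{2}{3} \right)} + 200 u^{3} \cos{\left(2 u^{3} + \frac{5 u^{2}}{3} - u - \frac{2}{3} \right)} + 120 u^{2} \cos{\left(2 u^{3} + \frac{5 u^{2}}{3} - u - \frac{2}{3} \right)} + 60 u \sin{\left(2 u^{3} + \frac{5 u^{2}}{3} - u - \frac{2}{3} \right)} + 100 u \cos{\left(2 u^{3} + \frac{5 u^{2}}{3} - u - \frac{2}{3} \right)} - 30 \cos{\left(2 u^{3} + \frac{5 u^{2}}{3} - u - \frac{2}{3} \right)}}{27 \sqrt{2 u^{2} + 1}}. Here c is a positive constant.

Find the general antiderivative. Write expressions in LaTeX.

F(u) = - \frac{2 c u^{2}}{3} + \frac{10 \sqrt{2 u^{2} + 1} \sin{\left(2 u^{3} + \frac{5 u^{2}}{3} - u - \frac{2}{3} \right)}}{9} + C

Recover f(u) by differentiating a candidate F(u); any mismatch rules it out.
Check: d/du[- \frac{2 c u^{2}}{3} + \frac{10 \sqrt{2 u^{2} + 1} \sin{\left(2 u^{3} + \frac{5 u^{2}}{3} - u - \frac{2}{3} \right)}}{9}] = \frac{- 36 c u \sqrt{2 u^{2} + 1} + 360 u^{4} \cos{\left(2 u^{3} + \frac{5 u^{2}}{3} - u - \frac{2}{3} \right)} + 200 u^{3} \cos{\left(2 u^{3} + \frac{5 u^{2}}{3} - u - \frac{2}{3} \right)} + 120 u^{2} \cos{\left(2 u^{3} + \frac{5 u^{2}}{3} - u - \frac{2}{3} \right)} + 60 u \sin{\left(2 u^{3} + \frac{5 u^{2}}{3} - u - \frac{2}{3} \right)} + 100 u \cos{\left(2 u^{3} + \frac{5 u^{2}}{3} - u - \frac{2}{3} \right)} - 30 \cos{\left(2 u^{3} + \frac{5 u^{2}}{3} - u - \frac{2}{3} \right)}}{27 \sqrt{2 u^{2} + 1}} = f(u).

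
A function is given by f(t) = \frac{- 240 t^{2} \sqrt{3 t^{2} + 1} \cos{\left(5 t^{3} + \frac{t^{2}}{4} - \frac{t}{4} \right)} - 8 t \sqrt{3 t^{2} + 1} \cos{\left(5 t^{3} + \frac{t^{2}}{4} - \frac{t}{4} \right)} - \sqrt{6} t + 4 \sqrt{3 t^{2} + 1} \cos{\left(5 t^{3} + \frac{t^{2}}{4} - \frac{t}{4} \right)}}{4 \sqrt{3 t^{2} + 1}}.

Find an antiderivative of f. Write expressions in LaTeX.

An antiderivative is F(t) = - \frac{\sqrt{6} \sqrt{3 t^{2} + 1} + 48 \sin{\left(5 t^{3} + \frac{t^{2}}{4} - \frac{t}{4} \right)}}{12}.

Since d/dt undoes antidifferentiation here, F'(t) = f(t) is required of F(t).
Check: d/dt[- \frac{\sqrt{6} \sqrt{3 t^{2} + 1} + 48 \sin{\left(5 t^{3} + \frac{t^{2}}{4} - \frac{t}{4} \right)}}{12}] = \frac{- 240 t^{2} \sqrt{3 t^{2} + 1} \cos{\left(5 t^{3} + \frac{t^{2}}{4} - \frac{t}{4} \right)} - 8 t \sqrt{3 t^{2} + 1} \cos{\left(5 t^{3} + \frac{t^{2}}{4} - \frac{t}{4} \right)} - \sqrt{6} t + 4 \sqrt{3 t^{2} + 1} \cos{\left(5 t^{3} + \frac{t^{2}}{4} - \frac{t}{4} \right)}}{4 \sqrt{3 t^{2} + 1}} = f(t).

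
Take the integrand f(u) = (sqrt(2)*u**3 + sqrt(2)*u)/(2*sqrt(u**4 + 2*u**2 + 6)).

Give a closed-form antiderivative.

f matches the chain-rule pattern g'(h)*h' with inner function h(u) = u**4/2 + u**2 + 3; substituting w = h(u) collapses the integral.
Check: d/du[sqrt(u**4/2 + u**2 + 3)/2] = (sqrt(2)*u**3 + sqrt(2)*u)/(2*sqrt(u**4 + 2*u**2 + 6)) = f(u).

An antiderivative is F(u) = sqrt(u**4/2 + u**2 + 3)/2.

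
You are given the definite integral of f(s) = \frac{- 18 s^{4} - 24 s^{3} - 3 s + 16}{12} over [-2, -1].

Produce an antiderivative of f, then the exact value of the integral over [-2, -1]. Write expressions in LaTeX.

Antiderivative: F(s) = - \frac{3 s^{5}}{10} - \frac{s^{4}}{2} - \frac{s^{2}}{8} + \frac{4 s}{3}; value = - \frac{11}{120}

Differentiate the proposed F(s) back; it has to land on f(s) exactly.
F(s) = - \frac{3 s^{5}}{10} - \frac{s^{4}}{2} - \frac{s^{2}}{8} + \frac{4 s}{3} is an antiderivative of f.
Check: d/ds[- \frac{3 s^{5}}{10} - \frac{s^{4}}{2} - \frac{s^{2}}{8} + \frac{4 s}{3}] = - \frac{3 s^{4}}{2} - 2 s^{3} - \frac{s}{4} + \frac{4}{3}, which equals f(s).
F(-1) = - \frac{199}{120}; F(-2) = - \frac{47}{30}.
Integral = F(-1) - F(-2) = - \frac{11}{120}.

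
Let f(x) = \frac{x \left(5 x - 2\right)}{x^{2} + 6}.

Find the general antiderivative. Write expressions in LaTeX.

An antiderivative F(x) passes only if d/dx[F] lands on f(x) exactly.
Check: d/dx[5 x - \log{\left(x^{2} + 6 \right)} - 5 \sqrt{6} \operatorname{atan}{\left(\frac{\sqrt{6} x}{6} \right)}] = \frac{5 x^{2} - 2 x}{x^{2} + 6}, which equals f(x).

F(x) = 5 x - \log{\left(x^{2} + 6 \right)} - 5 \sqrt{6} \operatorname{atan}{\left(\frac{\sqrt{6} x}{6} \right)} + C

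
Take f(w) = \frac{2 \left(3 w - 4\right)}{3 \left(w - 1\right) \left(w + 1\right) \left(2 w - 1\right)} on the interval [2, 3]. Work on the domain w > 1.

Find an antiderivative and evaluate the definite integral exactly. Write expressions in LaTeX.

Factor the denominator (3 \left(w - 1\right) \left(w + 1\right) \left(2 w - 1\right)) and decompose: f = \frac{20}{9 \left(2 w - 1\right)} - \frac{7}{9 \left(w + 1\right)} - \frac{1}{3 \left(w - 1\right)}; each piece integrates to a log, atan, or power term.
F(w) = - \frac{\log{\left(w - 1 \right)}}{3} + \frac{10 \log{\left(w - \frac{1}{2} \right)}}{9} - \frac{7 \log{\left(w + 1 \right)}}{9} is an antiderivative of f.
Check: d/dw[- \frac{\log{\left(w - 1 \right)}}{3} + \frac{10 \log{\left(w - \frac{1}{2} \right)}}{9} - \frac{7 \log{\left(w + 1 \right)}}{9}] = \frac{6 w - 8}{6 w^{3} - 3 w^{2} - 6 w + 3}, which equals f(w).
F(3) = - \frac{7 \log{\left(4 \right)}}{9} - \frac{\log{\left(2 \right)}}{3} + \frac{10 \log{\left(\frac{5}{2} \right)}}{9}; F(2) = - \frac{7 \log{\left(3 \right)}}{9} + \frac{10 \log{\left(\frac{3}{2} \right)}}{9}.
Integral = F(3) - F(2) = - \frac{7 \log{\left(4 \right)}}{9} - \frac{10 \log{\left(\frac{3}{2} \right)}}{9} - \frac{\log{\left(2 \right)}}{3} + \frac{7 \log{\left(3 \right)}}{9} + \frac{10 \log{\left(\frac{5}{2} \right)}}{9}.

Antiderivative: F(w) = - \frac{\log{\left(w - 1 \right)}}{3} + \frac{10 \log{\left(w - \frac{1}{2} \right)}}{9} - \frac{7 \log{\left(w + 1 \right)}}{9}; value = - \frac{7 \log{\left(4 \right)}}{9} - \frac{10 \log{\left(\frac{3}{2} \right)}}{9} - \frac{\log{\left(2 \right)}}{3} + \frac{7 \log{\left(3 \right)}}{9} + \frac{10 \log{\left(\frac{5}{2} \right)}}{9}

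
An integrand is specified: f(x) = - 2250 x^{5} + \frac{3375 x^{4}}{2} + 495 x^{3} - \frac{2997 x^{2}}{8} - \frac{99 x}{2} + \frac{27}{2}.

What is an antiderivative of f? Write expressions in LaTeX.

An antiderivative is F(x) = - 375 x^{6} + \frac{675 x^{5}}{2} + \frac{495 x^{4}}{4} - \frac{999 x^{3}}{8} - \frac{99 x^{2}}{4} + \frac{27 x}{2}.

The substitution u = 5 x^{2} - \frac{3 x}{2} - 1 works: f is exactly (dF/du)*(du/dx) for that inner function.
Check: d/dx[- 375 x^{6} + \frac{675 x^{5}}{2} + \frac{495 x^{4}}{4} - \frac{999 x^{3}}{8} - \frac{99 x^{2}}{4} + \frac{27 x}{2}] = - 2250 x^{5} + \frac{3375 x^{4}}{2} + 495 x^{3} - \frac{2997 x^{2}}{8} - \frac{99 x}{2} + \frac{27}{2} = f(x).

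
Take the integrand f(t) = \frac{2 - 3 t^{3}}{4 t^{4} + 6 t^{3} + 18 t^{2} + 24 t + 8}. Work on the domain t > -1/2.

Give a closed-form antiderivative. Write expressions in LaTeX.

An antiderivative is F(t) = \frac{19 \log{\left(t + \frac{1}{2} \right)} - 34 \log{\left(t + 1 \right)} - 18 \log{\left(t^{2} + 4 \right)} + 26 \operatorname{atan}{\left(\frac{t}{2} \right)}}{68}.

Factor the denominator (2 \left(t + 1\right) \left(2 t + 1\right) \left(t^{2} + 4\right)) and decompose: f = - \frac{9 t - 13}{17 \left(t^{2} + 4\right)} + \frac{19}{34 \left(2 t + 1\right)} - \frac{1}{2 \left(t + 1\right)}; each piece integrates to a log, atan, or power term.
Check: d/dt[\frac{19 \log{\left(t + \frac{1}{2} \right)} - 34 \log{\left(t + 1 \right)} - 18 \log{\left(t^{2} + 4 \right)} + 26 \operatorname{atan}{\left(\frac{t}{2} \right)}}{68}] = \frac{2 - 3 t^{3}}{4 t^{4} + 6 t^{3} + 18 t^{2} + 24 t + 8} = f(t).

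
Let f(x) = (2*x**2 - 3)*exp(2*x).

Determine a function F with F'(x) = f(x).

Recognize the product-rule pattern: f = u'v + uv' with u = x**2 - x - 1, v = exp(2*x), so integration by parts undoes it.
Check: d/dx[x**2*exp(2*x) - x*exp(2*x) - exp(2*x)] = 2*x**2*exp(2*x) - 3*exp(2*x), which equals f(x).

An antiderivative is F(x) = x**2*exp(2*x) - x*exp(2*x) - exp(2*x).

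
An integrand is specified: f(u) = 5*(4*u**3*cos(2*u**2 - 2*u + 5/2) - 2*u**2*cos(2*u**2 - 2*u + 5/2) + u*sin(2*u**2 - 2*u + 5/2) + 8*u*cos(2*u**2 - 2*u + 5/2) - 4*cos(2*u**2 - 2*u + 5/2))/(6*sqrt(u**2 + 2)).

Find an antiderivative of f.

Recognize the product-rule pattern: f = v'r + vr' with v = 5*sqrt(u**2 + 2)/6, r = sin(2*u**2 - 2*u + 5/2), so integration by parts undoes it.
Check: d/du[5*sqrt(u**2 + 2)*sin(2*u**2 - 2*u + 5/2)/6] = (20*u**3*cos(2*u**2 - 2*u + 5/2) - 10*u**2*cos(2*u**2 - 2*u + 5/2) + 5*u*sin(2*u**2 - 2*u + 5/2) + 40*u*cos(2*u**2 - 2*u + 5/2) - 20*cos(2*u**2 - 2*u + 5/2))/(6*sqrt(u**2 + 2)), which equals f(u).

An antiderivative is F(u) = 5*sqrt(u**2 + 2)*sin(2*u**2 - 2*u + 5/2)/6.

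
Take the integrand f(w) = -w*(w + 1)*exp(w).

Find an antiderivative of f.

An antiderivative is F(w) = -w**2*exp(w) + w*exp(w) - exp(w).

Recognize the product-rule pattern: f = u'v + uv' with u = -w**2 + w - 1, v = exp(w), so integration by parts undoes it.
Check: d/dw[-w**2*exp(w) + w*exp(w) - exp(w)] = -w**2*exp(w) - w*exp(w), which equals f(w).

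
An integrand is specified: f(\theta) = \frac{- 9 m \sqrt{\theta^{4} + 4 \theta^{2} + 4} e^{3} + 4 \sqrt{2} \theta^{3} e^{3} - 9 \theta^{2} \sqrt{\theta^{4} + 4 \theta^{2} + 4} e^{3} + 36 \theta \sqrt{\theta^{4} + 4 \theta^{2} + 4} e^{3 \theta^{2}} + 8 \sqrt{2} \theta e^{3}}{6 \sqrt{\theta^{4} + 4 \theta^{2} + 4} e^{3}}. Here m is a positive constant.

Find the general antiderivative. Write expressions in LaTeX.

F(\theta) = \frac{\sqrt{2} \left(- 9 \sqrt{2} m \theta - 3 \sqrt{2} \theta^{3} + 4 \sqrt{\theta^{4} + 4 \theta^{2} + 4} + \frac{6 \sqrt{2} e^{3 \theta^{2}}}{e^{3}}\right)}{12} + C

A candidate is checked by its d/d\theta: the result must match f(\theta).
Check: d/d\theta[\frac{\sqrt{2} \left(- 9 \sqrt{2} m \theta - 3 \sqrt{2} \theta^{3} + 4 \sqrt{\theta^{4} + 4 \theta^{2} + 4} + \frac{6 \sqrt{2} e^{3 \theta^{2}}}{e^{3}}\right)}{12}] = \frac{- 9 m \sqrt{\theta^{4} + 4 \theta^{2} + 4} e^{3} + 4 \sqrt{2} \theta^{3} e^{3} - 9 \theta^{2} \sqrt{\theta^{4} + 4 \theta^{2} + 4} e^{3} + 36 \theta \sqrt{\theta^{4} + 4 \theta^{2} + 4} e^{3 \theta^{2}} + 8 \sqrt{2} \theta e^{3}}{6 \sqrt{\theta^{4} + 4 \theta^{2} + 4} e^{3}} = f(\theta).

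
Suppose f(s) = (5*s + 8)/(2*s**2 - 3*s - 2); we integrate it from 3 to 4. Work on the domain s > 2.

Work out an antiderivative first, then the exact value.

The denominator factors as (s - 2)*(2*s + 1); partial fractions split f into directly integrable pieces: -11/(5*(2*s + 1)) + 18/(5*(s - 2)).
F(s) = 18*log(s - 2)/5 - 11*log(s + 1/2)/10 is an antiderivative of f.
Check: d/ds[18*log(s - 2)/5 - 11*log(s + 1/2)/10] = (5*s + 8)/(2*s**2 - 3*s - 2) = f(s).
F(4) = -11*log(9/2)/10 + 18*log(2)/5; F(3) = -11*log(7/2)/10.
Integral = F(4) - F(3) = -11*log(9/2)/10 + 11*log(7/2)/10 + 18*log(2)/5.

Antiderivative: F(s) = 18*log(s - 2)/5 - 11*log(s + 1/2)/10; value = -11*log(9/2)/10 + 11*log(7/2)/10 + 18*log(2)/5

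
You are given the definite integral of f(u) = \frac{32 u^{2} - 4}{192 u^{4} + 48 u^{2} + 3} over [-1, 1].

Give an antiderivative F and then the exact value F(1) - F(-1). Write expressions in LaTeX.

Antiderivative: F(u) = - \frac{4 u}{24 u^{2} + 3}; value = - \frac{8}{27}

f has the shape v'r + vr' for v = - \frac{2 u}{3} and r = \frac{1}{4 u^{2} + \frac{1}{2}} — it is the derivative of the product v*r.
F(u) = - \frac{4 u}{24 u^{2} + 3} is an antiderivative of f.
Check: d/du[- \frac{4 u}{24 u^{2} + 3}] = \frac{32 u^{2} - 4}{192 u^{4} + 48 u^{2} + 3} = f(u).
F(1) = - \frac{4}{27}; F(-1) = \frac{4}{27}.
Integral = F(1) - F(-1) = - \frac{8}{27}.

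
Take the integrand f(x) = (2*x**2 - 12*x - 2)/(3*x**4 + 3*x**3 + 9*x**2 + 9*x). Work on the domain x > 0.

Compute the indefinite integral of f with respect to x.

Factor the denominator (3*x*(x + 1)*(x**2 + 3)) and decompose: f = (11*x - 3)/(9*(x**2 + 3)) - 1/(x + 1) - 2/(9*x); each piece integrates to a log, atan, or power term.
Check: d/dx[-2*log(x)/9 - log(x + 1) + 11*log(x**2 + 3)/18 - sqrt(3)*atan(sqrt(3)*x/3)/9] = (2*x**2 - 12*x - 2)/(3*x**4 + 3*x**3 + 9*x**2 + 9*x) = f(x).

F(x) = -2*log(x)/9 - log(x + 1) + 11*log(x**2 + 3)/18 - sqrt(3)*atan(sqrt(3)*x/3)/9 + C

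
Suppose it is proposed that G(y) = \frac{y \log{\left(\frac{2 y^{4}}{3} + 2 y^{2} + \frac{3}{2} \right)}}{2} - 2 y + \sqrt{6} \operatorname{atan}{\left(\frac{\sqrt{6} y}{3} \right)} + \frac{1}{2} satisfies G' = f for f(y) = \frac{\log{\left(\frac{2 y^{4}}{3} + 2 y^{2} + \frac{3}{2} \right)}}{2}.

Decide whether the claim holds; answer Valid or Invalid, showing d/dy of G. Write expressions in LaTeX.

d/dy[G] = \frac{\log{\left(\frac{2 y^{4}}{3} + 2 y^{2} + \frac{3}{2} \right)}}{2}
This equals f(y) exactly, so the claim holds.

Valid - the claim checks out under differentiation.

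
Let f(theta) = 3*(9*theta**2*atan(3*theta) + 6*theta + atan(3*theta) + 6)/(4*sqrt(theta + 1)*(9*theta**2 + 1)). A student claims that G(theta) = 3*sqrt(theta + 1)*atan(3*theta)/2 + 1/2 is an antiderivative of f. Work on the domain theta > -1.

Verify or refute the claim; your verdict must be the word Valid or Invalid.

d/dtheta[G] = (27*theta**2*atan(3*theta) + 18*theta + 3*atan(3*theta) + 18)/(36*theta**2*sqrt(theta + 1) + 4*sqrt(theta + 1))
This equals f(theta) exactly, so the claim holds.

Valid: G'(theta) = f(theta).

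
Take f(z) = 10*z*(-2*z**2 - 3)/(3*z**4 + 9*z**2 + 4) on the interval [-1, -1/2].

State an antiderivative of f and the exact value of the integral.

Antiderivative: F(z) = -5*log(z**4 + 3*z**2 + 4/3)/3; value = -5*log(103/48)/3 + 5*log(16/3)/3

The substitution u = z**4 + 3*z**2 + 4/3 works: f is exactly (dF/du)*(du/dz) for that inner function.
F(z) = -5*log(z**4 + 3*z**2 + 4/3)/3 is an antiderivative of f.
Check: d/dz[-5*log(z**4 + 3*z**2 + 4/3)/3] = (-20*z**3 - 30*z)/(3*z**4 + 9*z**2 + 4), which equals f(z).
F(-1/2) = -5*log(103/48)/3; F(-1) = -5*log(16/3)/3.
Integral = F(-1/2) - F(-1) = -5*log(103/48)/3 + 5*log(16/3)/3.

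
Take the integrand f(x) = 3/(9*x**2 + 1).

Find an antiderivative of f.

An antiderivative is F(x) = atan(3*x).

Whatever form F(x) takes, F'(x) = f(x) is non-negotiable.
Check: d/dx[atan(3*x)] = 3/(9*x**2 + 1) = f(x).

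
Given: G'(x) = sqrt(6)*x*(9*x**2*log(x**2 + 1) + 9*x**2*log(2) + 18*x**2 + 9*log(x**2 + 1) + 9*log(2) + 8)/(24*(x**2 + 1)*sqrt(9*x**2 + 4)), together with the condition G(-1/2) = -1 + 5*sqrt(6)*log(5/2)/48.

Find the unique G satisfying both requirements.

G'(x) has the shape u'v + uv' for u = sqrt(3*x**2/2 + 2/3)/4 and v = log(2*x**2 + 2) — it is the derivative of the product u*v.
A general antiderivative is sqrt(3*x**2/2 + 2/3)*log(2*x**2 + 2)/4 + C.
The condition gives C = -1 + 5*sqrt(6)*log(5/2)/48 - (5*sqrt(6)*log(5/2)/48) = -1.
So G(x) = sqrt(6)*sqrt(9*x**2 + 4)*log(x**2 + 1)/24 + sqrt(6)*sqrt(9*x**2 + 4)*log(2)/24 - 1.
Check: d/dx[sqrt(6)*sqrt(9*x**2 + 4)*log(x**2 + 1)/24 + sqrt(6)*sqrt(9*x**2 + 4)*log(2)/24 - 1] = (9*sqrt(6)*x**3*log(x**2 + 1) + 9*sqrt(6)*x**3*log(2) + 18*sqrt(6)*x**3 + 9*sqrt(6)*x*log(x**2 + 1) + 9*sqrt(6)*x*log(2) + 8*sqrt(6)*x)/(24*x**2*sqrt(9*x**2 + 4) + 24*sqrt(9*x**2 + 4)), which equals G'(x).

G(x) = sqrt(6)*sqrt(9*x**2 + 4)*log(x**2 + 1)/24 + sqrt(6)*sqrt(9*x**2 + 4)*log(2)/24 - 1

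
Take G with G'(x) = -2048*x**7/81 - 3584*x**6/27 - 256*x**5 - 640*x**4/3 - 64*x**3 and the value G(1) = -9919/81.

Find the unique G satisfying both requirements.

G'(x) matches the chain-rule pattern g'(h)*h' with inner function h(x) = -4*x**2/3 - 2*x; substituting u = h(x) collapses the integral.
A general antiderivative is -(-4*x**2/3 - 2*x)**4 + C.
The condition gives C = -9919/81 - (-10000/81) = 1.
So G(x) = -256*x**8/81 - 512*x**7/27 - 128*x**6/3 - 128*x**5/3 - 16*x**4 + 1.
Check: d/dx[-256*x**8/81 - 512*x**7/27 - 128*x**6/3 - 128*x**5/3 - 16*x**4 + 1] = -2048*x**7/81 - 3584*x**6/27 - 256*x**5 - 640*x**4/3 - 64*x**3 = G'(x).

G(x) = -256*x**8/81 - 512*x**7/27 - 128*x**6/3 - 128*x**5/3 - 16*x**4 + 1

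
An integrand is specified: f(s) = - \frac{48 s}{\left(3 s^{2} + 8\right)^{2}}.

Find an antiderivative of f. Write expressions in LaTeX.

The substitution u = \frac{s^{2}}{2} + \frac{4}{3} works: f is exactly (dF/du)*(du/ds) for that inner function.
Check: d/ds[\frac{4}{3 \left(\frac{s^{2}}{2} + \frac{4}{3}\right)}] = - \frac{48 s}{9 s^{4} + 48 s^{2} + 64}, which equals f(s).

An antiderivative is F(s) = \frac{4}{3 \left(\frac{s^{2}}{2} + \frac{4}{3}\right)}.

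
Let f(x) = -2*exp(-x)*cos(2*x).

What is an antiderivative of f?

An antiderivative is F(x) = 2*(-2*sin(2*x) + cos(2*x))*exp(-x)/5.

Any candidate F(x) must reproduce f(x) exactly when differentiated.
Check: d/dx[2*(-2*sin(2*x) + cos(2*x))*exp(-x)/5] = -2*exp(-x)*cos(2*x) = f(x).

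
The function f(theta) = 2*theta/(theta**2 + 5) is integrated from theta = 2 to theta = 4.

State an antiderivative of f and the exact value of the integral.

Antiderivative: F(theta) = log(theta**2 + 5); value = -log(9) + log(21)

f matches the chain-rule pattern g'(h)*h' with inner function h(theta) = theta**2 + 5; substituting u = h(theta) collapses the integral.
F(theta) = log(theta**2 + 5) is an antiderivative of f.
Check: d/dtheta[log(theta**2 + 5)] = 2*theta/(theta**2 + 5) = f(theta).
F(4) = log(21); F(2) = log(9).
Integral = F(4) - F(2) = -log(9) + log(21).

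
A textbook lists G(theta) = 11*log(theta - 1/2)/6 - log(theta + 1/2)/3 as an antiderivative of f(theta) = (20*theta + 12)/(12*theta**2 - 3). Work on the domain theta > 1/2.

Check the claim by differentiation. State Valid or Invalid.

d/dtheta[G] = (18*theta + 13)/(12*theta**2 - 3)
d/dtheta[G] - f(theta) = -1/(6*theta + 3) != 0.

Invalid: d/dtheta[G] - f = -1/(6*theta + 3), which is not 0.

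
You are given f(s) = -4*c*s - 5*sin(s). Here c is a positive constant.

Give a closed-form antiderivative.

An antiderivative is F(s) = -2*c*s**2 + 5*cos(s).

The integrand splits into summands that can be handled one at a time.
Check: d/ds[-2*c*s**2 + 5*cos(s)] = -4*c*s - 5*sin(s) = f(s).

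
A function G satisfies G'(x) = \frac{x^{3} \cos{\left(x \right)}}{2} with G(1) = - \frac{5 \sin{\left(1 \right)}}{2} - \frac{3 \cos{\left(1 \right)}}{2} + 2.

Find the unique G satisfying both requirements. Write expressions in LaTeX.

G(x) = \frac{x^{3} \sin{\left(x \right)}}{2} + \frac{3 x^{2} \cos{\left(x \right)}}{2} - 3 x \sin{\left(x \right)} - 3 \cos{\left(x \right)} + 2

Recover the given G'(x) by differentiating a candidate G(x); any mismatch rules it out.
A general antiderivative is \frac{x^{3} \sin{\left(x \right)}}{2} + \frac{3 x^{2} \cos{\left(x \right)}}{2} - 3 x \sin{\left(x \right)} - 3 \cos{\left(x \right)} + C.
The condition gives C = - \frac{5 \sin{\left(1 \right)}}{2} - \frac{3 \cos{\left(1 \right)}}{2} + 2 - (- \frac{5 \sin{\left(1 \right)}}{2} - \frac{3 \cos{\left(1 \right)}}{2}) = 2.
So G(x) = \frac{x^{3} \sin{\left(x \right)}}{2} + \frac{3 x^{2} \cos{\left(x \right)}}{2} - 3 x \sin{\left(x \right)} - 3 \cos{\left(x \right)} + 2.
Check: d/dx[\frac{x^{3} \sin{\left(x \right)}}{2} + \frac{3 x^{2} \cos{\left(x \right)}}{2} - 3 x \sin{\left(x \right)} - 3 \cos{\left(x \right)} + 2] = \frac{x^{3} \cos{\left(x \right)}}{2} = G'(x).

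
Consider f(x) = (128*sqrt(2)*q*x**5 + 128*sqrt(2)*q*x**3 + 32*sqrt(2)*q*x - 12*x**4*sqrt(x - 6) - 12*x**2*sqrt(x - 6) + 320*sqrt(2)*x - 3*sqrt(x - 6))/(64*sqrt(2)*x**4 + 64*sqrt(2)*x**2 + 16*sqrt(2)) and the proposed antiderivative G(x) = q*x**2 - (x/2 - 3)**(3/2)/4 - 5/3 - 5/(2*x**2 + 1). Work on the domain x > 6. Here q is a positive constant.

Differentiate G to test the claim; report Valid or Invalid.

d/dx[G] = (128*sqrt(2)*q*x**5 + 128*sqrt(2)*q*x**3 + 32*sqrt(2)*q*x - 12*x**4*sqrt(x - 6) - 12*x**2*sqrt(x - 6) + 320*sqrt(2)*x - 3*sqrt(x - 6))/(64*sqrt(2)*x**4 + 64*sqrt(2)*x**2 + 16*sqrt(2))
This equals f(x) exactly, so the claim holds.

Valid. The derivative of G reproduces f.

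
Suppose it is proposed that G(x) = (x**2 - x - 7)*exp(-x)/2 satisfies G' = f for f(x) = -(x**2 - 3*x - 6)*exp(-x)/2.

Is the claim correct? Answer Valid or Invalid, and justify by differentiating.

d/dx[G] = (-x**2 + 3*x + 6)*exp(-x)/2
This equals f(x) exactly, so the claim holds.

Valid: G'(x) = f(x).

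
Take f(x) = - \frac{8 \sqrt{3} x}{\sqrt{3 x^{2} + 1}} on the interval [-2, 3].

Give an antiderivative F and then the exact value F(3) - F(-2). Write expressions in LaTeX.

Antiderivative: F(x) = - 4 \sqrt{4 x^{2} + \frac{4}{3}}; value = - \frac{16 \sqrt{21}}{3} + \frac{8 \sqrt{39}}{3}

The substitution u = 4 x^{2} + \frac{4}{3} works: f is exactly (dF/du)*(du/dx) for that inner function.
F(x) = - 4 \sqrt{4 x^{2} + \frac{4}{3}} is an antiderivative of f.
Check: d/dx[- 4 \sqrt{4 x^{2} + \frac{4}{3}}] = - \frac{8 \sqrt{3} x}{\sqrt{3 x^{2} + 1}} = f(x).
F(3) = - \frac{16 \sqrt{21}}{3}; F(-2) = - \frac{8 \sqrt{39}}{3}.
Integral = F(3) - F(-2) = - \frac{16 \sqrt{21}}{3} + \frac{8 \sqrt{39}}{3}.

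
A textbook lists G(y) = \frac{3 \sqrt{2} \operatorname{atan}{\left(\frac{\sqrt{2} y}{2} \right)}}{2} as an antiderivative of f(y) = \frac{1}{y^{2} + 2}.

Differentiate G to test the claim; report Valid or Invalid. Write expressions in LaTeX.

Invalid: d/dy[G] - f = \frac{2}{y^{2} + 2}, which is not 0.

d/dy[G] = \frac{3}{y^{2} + 2}
d/dy[G] - f(y) = \frac{2}{y^{2} + 2} != 0.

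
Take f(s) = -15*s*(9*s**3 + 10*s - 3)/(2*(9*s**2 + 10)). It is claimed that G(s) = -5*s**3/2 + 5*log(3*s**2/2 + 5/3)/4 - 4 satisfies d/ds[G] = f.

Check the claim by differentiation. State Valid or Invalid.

d/ds[G] = (-135*s**4 - 150*s**2 + 45*s)/(18*s**2 + 20)
This equals f(s) exactly, so the claim holds.

Valid. The derivative of G reproduces f.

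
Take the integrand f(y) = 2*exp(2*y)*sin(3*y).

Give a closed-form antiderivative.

An antiderivative is F(y) = -2*(-2*sin(3*y) + 3*cos(3*y))*exp(2*y)/13.

Differentiate the proposed F(y) back; it has to land on f(y) exactly.
Check: d/dy[-2*(-2*sin(3*y) + 3*cos(3*y))*exp(2*y)/13] = 2*exp(2*y)*sin(3*y) = f(y).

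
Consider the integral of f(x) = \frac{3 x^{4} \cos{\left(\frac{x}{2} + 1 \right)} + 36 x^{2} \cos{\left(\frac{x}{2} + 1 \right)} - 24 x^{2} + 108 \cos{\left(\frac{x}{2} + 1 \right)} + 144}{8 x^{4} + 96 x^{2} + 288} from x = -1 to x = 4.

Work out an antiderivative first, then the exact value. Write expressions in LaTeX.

A candidate is checked by its d/dx: the result must match f(x).
F(x) = \frac{3 \left(4 x + \left(x^{2} + 6\right) \sin{\left(\frac{x}{2} + 1 \right)}\right)}{4 \left(x^{2} + 6\right)} is an antiderivative of f.
Check: d/dx[\frac{3 \left(4 x + \left(x^{2} + 6\right) \sin{\left(\frac{x}{2} + 1 \right)}\right)}{4 \left(x^{2} + 6\right)}] = \frac{3 x^{4} \cos{\left(\frac{x}{2} + 1 \right)} + 36 x^{2} \cos{\left(\frac{x}{2} + 1 \right)} - 24 x^{2} + 108 \cos{\left(\frac{x}{2} + 1 \right)} + 144}{8 x^{4} + 96 x^{2} + 288} = f(x).
F(4) = \frac{3 \sin{\left(3 \right)}}{4} + \frac{6}{11}; F(-1) = - \frac{3}{7} + \frac{3 \sin{\left(\frac{1}{2} \right)}}{4}.
Integral = F(4) - F(-1) = - \frac{3 \sin{\left(\frac{1}{2} \right)}}{4} + \frac{3 \sin{\left(3 \right)}}{4} + \frac{75}{77}.

Antiderivative: F(x) = \frac{3 \left(4 x + \left(x^{2} + 6\right) \sin{\left(\frac{x}{2} + 1 \right)}\right)}{4 \left(x^{2} + 6\right)}; value = - \frac{3 \sin{\left(\frac{1}{2} \right)}}{4} + \frac{3 \sin{\left(3 \right)}}{4} + \frac{75}{77}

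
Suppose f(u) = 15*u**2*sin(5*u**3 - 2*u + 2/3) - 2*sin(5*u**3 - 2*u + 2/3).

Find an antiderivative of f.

The substitution w = 5*u**3 - 2*u + 2/3 works: f is exactly (dF/dw)*(dw/du) for that inner function.
Check: d/du[-cos(5*u**3 - 2*u + 2/3)] = 15*u**2*sin(5*u**3 - 2*u + 2/3) - 2*sin(5*u**3 - 2*u + 2/3) = f(u).

An antiderivative is F(u) = -cos(5*u**3 - 2*u + 2/3).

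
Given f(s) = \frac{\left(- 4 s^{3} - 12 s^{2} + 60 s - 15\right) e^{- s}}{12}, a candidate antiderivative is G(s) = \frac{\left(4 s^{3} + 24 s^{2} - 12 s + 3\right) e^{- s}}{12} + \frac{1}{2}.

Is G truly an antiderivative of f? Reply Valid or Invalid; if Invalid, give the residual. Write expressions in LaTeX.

d/ds[G] = \frac{\left(- 4 s^{3} - 12 s^{2} + 60 s - 15\right) e^{- s}}{12}
This equals f(s) exactly, so the claim holds.

Valid - the claim checks out under differentiation.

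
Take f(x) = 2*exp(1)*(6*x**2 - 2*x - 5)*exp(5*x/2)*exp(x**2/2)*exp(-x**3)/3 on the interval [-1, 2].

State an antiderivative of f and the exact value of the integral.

f matches the chain-rule pattern g'(h)*h' with inner function h(x) = -x**3 + x**2/2 + 5*x/2 + 1; substituting u = h(x) collapses the integral.
F(x) = -4*exp(-x**3 + x**2/2 + 5*x/2 + 1)/3 is an antiderivative of f.
Check: d/dx[-4*exp(-x**3 + x**2/2 + 5*x/2 + 1)/3] = 4*exp(1)*x**2*exp(5*x/2)*exp(x**2/2)*exp(-x**3) - 4*exp(1)*x*exp(5*x/2)*exp(x**2/2)*exp(-x**3)/3 - 10*exp(1)*exp(5*x/2)*exp(x**2/2)*exp(-x**3)/3, which equals f(x).
F(2) = -4/3; F(-1) = -4/3.
Integral = F(2) - F(-1) = 0.

Antiderivative: F(x) = -4*exp(-x**3 + x**2/2 + 5*x/2 + 1)/3; value = 0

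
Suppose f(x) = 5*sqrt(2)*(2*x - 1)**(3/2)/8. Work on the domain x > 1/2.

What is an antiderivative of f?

Whatever form F(x) takes, F'(x) = f(x) is non-negotiable.
Check: d/dx[sqrt(2)*(4*x**2*sqrt(2*x - 1) - 4*x*sqrt(2*x - 1) + sqrt(2*x - 1))/8] = (20*sqrt(2)*x**2 - 20*sqrt(2)*x + 5*sqrt(2))/(8*sqrt(2*x - 1)), which equals f(x).

An antiderivative is F(x) = sqrt(2)*(4*x**2*sqrt(2*x - 1) - 4*x*sqrt(2*x - 1) + sqrt(2*x - 1))/8.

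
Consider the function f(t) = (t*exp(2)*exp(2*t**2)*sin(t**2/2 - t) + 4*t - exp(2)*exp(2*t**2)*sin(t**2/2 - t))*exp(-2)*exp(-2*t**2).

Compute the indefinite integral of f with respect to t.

F(t) = -exp(-2*t**2 - 2) - cos(t**2/2 - t) + C

An antiderivative F(t) passes only if d/dt[F] lands on f(t) exactly.
Check: d/dt[-exp(-2*t**2 - 2) - cos(t**2/2 - t)] = (t*exp(2)*exp(2*t**2)*sin(t**2/2 - t) + 4*t - exp(2)*exp(2*t**2)*sin(t**2/2 - t))*exp(-2)*exp(-2*t**2) = f(t).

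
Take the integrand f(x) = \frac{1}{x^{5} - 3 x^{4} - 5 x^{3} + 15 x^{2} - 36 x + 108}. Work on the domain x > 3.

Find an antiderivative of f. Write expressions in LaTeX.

An antiderivative is F(x) = \frac{- 49 \left(x - 3\right) \log{\left(x - 3 \right)} + 13 \left(x - 3\right) \log{\left(x + 3 \right)} + 18 \left(x - 3\right) \log{\left(x^{2} + 4 \right)} + 54 \left(x - 3\right) \operatorname{atan}{\left(\frac{x}{2} \right)} - 78}{6084 \left(x - 3\right)}.

The denominator factors as \left(x - 3\right)^{2} \left(x + 3\right) \left(x^{2} + 4\right); partial fractions split f into directly integrable pieces: \frac{x + 3}{169 \left(x^{2} + 4\right)} + \frac{1}{468 \left(x + 3\right)} - \frac{49}{6084 \left(x - 3\right)} + \frac{1}{78 \left(x - 3\right)^{2}}.
Check: d/dx[\frac{- 49 \left(x - 3\right) \log{\left(x - 3 \right)} + 13 \left(x - 3\right) \log{\left(x + 3 \right)} + 18 \left(x - 3\right) \log{\left(x^{2} + 4 \right)} + 54 \left(x - 3\right) \operatorname{atan}{\left(\frac{x}{2} \right)} - 78}{6084 \left(x - 3\right)}] = \frac{1}{x^{5} - 3 x^{4} - 5 x^{3} + 15 x^{2} - 36 x + 108} = f(x).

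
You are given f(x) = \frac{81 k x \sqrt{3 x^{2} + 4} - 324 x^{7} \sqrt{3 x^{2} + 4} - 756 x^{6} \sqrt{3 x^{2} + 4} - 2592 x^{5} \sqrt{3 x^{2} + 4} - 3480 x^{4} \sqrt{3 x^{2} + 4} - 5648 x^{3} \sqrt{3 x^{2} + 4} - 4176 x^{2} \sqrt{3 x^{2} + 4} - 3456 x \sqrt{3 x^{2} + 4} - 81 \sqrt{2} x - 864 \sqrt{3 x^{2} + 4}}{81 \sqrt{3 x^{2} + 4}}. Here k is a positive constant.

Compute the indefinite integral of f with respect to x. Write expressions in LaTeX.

Differentiate the proposed F(x) back; it has to land on f(x) exactly.
Check: d/dx[\frac{\sqrt{2} \left(81 \sqrt{2} k x^{2} - 81 \sqrt{2} x^{8} - 216 \sqrt{2} x^{7} - 864 \sqrt{2} x^{6} - 1392 \sqrt{2} x^{5} - 2824 \sqrt{2} x^{4} - 2784 \sqrt{2} x^{3} - 3456 \sqrt{2} x^{2} - 1728 \sqrt{2} x - 108 \sqrt{3 x^{2} + 4} - 1296 \sqrt{2}\right)}{324}] = \frac{81 k x \sqrt{3 x^{2} + 4} - 324 x^{7} \sqrt{3 x^{2} + 4} - 756 x^{6} \sqrt{3 x^{2} + 4} - 2592 x^{5} \sqrt{3 x^{2} + 4} - 3480 x^{4} \sqrt{3 x^{2} + 4} - 5648 x^{3} \sqrt{3 x^{2} + 4} - 4176 x^{2} \sqrt{3 x^{2} + 4} - 3456 x \sqrt{3 x^{2} + 4} - 81 \sqrt{2} x - 864 \sqrt{3 x^{2} + 4}}{81 \sqrt{3 x^{2} + 4}} = f(x).

F(x) = \frac{\sqrt{2} \left(81 \sqrt{2} k x^{2} - 81 \sqrt{2} x^{8} - 216 \sqrt{2} x^{7} - 864 \sqrt{2} x^{6} - 1392 \sqrt{2} x^{5} - 2824 \sqrt{2} x^{4} - 2784 \sqrt{2} x^{3} - 3456 \sqrt{2} x^{2} - 1728 \sqrt{2} x - 108 \sqrt{3 x^{2} + 4} - 1296 \sqrt{2}\right)}{324} + C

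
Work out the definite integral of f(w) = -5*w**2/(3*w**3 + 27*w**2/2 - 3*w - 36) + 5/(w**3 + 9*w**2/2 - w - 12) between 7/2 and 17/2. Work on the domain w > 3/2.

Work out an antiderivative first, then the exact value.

Factor the denominator (3*(w + 2)*(w + 4)*(2*w - 3)) and decompose: f = 10/(77*(2*w - 3)) - 65/(33*(w + 4)) + 5/(21*(w + 2)); each piece integrates to a log, atan, or power term.
F(w) = 5*(3*log(w - 3/2) + 11*log(w + 2) - 91*log(w + 4))/231 is an antiderivative of f.
Check: d/dw[5*(3*log(w - 3/2) + 11*log(w + 2) - 91*log(w + 4))/231] = (30 - 10*w**2)/(6*w**3 + 27*w**2 - 6*w - 72), which equals f(w).
F(17/2) = -65*log(25/2)/33 + 5*log(7)/77 + 5*log(21/2)/21; F(7/2) = -65*log(15/2)/33 + 5*log(2)/77 + 5*log(11/2)/21.
Integral = F(17/2) - F(7/2) = -65*log(25/2)/33 - 5*log(11/2)/21 - 5*log(2)/77 + 5*log(7)/77 + 5*log(21/2)/21 + 65*log(15/2)/33.

Antiderivative: F(w) = 5*(3*log(w - 3/2) + 11*log(w + 2) - 91*log(w + 4))/231; value = -65*log(25/2)/33 - 5*log(11/2)/21 - 5*log(2)/77 + 5*log(7)/77 + 5*log(21/2)/21 + 65*log(15/2)/33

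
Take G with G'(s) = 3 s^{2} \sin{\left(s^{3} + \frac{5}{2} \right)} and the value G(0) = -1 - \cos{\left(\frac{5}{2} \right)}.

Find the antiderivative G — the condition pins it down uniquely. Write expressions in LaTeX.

G(s) = - \cos{\left(s^{3} + \frac{5}{2} \right)} - 1

The substitution u = s^{3} + \frac{5}{2} works: G'(s) is exactly (dG/du)*(du/ds) for that inner function.
A general antiderivative is - \cos{\left(s^{3} + \frac{5}{2} \right)} + C.
The condition gives C = -1 - \cos{\left(\frac{5}{2} \right)} - (- \cos{\left(\frac{5}{2} \right)}) = -1.
So G(s) = - \cos{\left(s^{3} + \frac{5}{2} \right)} - 1.
Check: d/ds[- \cos{\left(s^{3} + \frac{5}{2} \right)} - 1] = 3 s^{2} \sin{\left(s^{3} + \frac{5}{2} \right)} = G'(s).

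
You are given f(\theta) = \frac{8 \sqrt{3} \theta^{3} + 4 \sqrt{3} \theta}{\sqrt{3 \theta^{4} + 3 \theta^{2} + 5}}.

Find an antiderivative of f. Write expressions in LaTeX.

f matches the chain-rule pattern g'(h)*h' with inner function h(\theta) = \theta^{4} + \theta^{2} + \frac{5}{3}; substituting u = h(\theta) collapses the integral.
Check: d/d\theta[4 \sqrt{\theta^{4} + \theta^{2} + \frac{5}{3}}] = \frac{8 \sqrt{3} \theta^{3} + 4 \sqrt{3} \theta}{\sqrt{3 \theta^{4} + 3 \theta^{2} + 5}} = f(\theta).

An antiderivative is F(\theta) = 4 \sqrt{\theta^{4} + \theta^{2} + \frac{5}{3}}.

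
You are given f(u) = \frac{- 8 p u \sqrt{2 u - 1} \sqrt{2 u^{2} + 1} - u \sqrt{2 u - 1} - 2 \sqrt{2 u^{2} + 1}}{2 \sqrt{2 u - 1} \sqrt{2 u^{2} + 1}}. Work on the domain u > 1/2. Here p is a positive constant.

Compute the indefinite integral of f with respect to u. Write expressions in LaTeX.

A first test for any F(u): its u-derivative must equal f(u) identically.
Check: d/du[- 2 p u^{2} - \sqrt{2 u - 1} - \frac{\sqrt{2 u^{2} + 1}}{4}] = \frac{- 8 p u \sqrt{2 u - 1} \sqrt{2 u^{2} + 1} - u \sqrt{2 u - 1} - 2 \sqrt{2 u^{2} + 1}}{2 \sqrt{2 u - 1} \sqrt{2 u^{2} + 1}} = f(u).

F(u) = - 2 p u^{2} - \sqrt{2 u - 1} - \frac{\sqrt{2 u^{2} + 1}}{4} + C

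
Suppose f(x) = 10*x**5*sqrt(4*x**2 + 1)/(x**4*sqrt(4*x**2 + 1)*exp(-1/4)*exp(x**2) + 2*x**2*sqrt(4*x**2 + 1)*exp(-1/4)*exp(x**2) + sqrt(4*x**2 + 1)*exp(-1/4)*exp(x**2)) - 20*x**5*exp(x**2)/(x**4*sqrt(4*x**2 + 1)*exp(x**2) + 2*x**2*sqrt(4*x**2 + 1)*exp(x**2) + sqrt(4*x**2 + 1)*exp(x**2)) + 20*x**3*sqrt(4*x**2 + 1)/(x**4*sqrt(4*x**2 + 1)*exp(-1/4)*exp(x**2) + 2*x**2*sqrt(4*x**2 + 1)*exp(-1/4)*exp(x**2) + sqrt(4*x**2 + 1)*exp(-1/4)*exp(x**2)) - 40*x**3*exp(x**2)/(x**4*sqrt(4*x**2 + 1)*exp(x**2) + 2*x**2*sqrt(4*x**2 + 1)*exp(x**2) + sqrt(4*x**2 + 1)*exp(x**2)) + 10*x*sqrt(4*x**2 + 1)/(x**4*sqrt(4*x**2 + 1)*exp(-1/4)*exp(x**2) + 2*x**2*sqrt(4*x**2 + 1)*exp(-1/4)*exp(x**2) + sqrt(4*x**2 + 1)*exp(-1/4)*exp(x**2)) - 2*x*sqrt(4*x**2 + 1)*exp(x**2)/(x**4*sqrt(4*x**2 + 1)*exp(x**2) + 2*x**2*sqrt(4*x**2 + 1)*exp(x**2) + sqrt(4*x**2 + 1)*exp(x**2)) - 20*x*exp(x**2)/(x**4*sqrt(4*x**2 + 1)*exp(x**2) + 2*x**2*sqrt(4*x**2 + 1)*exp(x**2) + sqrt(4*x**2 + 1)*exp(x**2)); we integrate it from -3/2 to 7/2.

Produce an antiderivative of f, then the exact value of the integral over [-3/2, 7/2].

Antiderivative: F(x) = -(5*x**2*sqrt(4*x**2 + 1) + 5*x**2*exp(1/4)*exp(-x**2) + 5*sqrt(4*x**2 + 1) - 1 + 5*exp(1/4)*exp(-x**2))/(x**2 + 1); value = -25*sqrt(2) - 160/689 - 5*exp(-12) + 5*exp(-2) + 5*sqrt(10)

Integrate term by term and add the pieces.
F(x) = -(5*x**2*sqrt(4*x**2 + 1) + 5*x**2*exp(1/4)*exp(-x**2) + 5*sqrt(4*x**2 + 1) - 1 + 5*exp(1/4)*exp(-x**2))/(x**2 + 1) is an antiderivative of f.
Check: d/dx[-(5*x**2*sqrt(4*x**2 + 1) + 5*x**2*exp(1/4)*exp(-x**2) + 5*sqrt(4*x**2 + 1) - 1 + 5*exp(1/4)*exp(-x**2))/(x**2 + 1)] = (10*x**5*sqrt(4*x**2 + 1)*exp(1/4) - 20*x**5*exp(x**2) + 20*x**3*sqrt(4*x**2 + 1)*exp(1/4) - 40*x**3*exp(x**2) - 2*x*sqrt(4*x**2 + 1)*exp(x**2) + 10*x*sqrt(4*x**2 + 1)*exp(1/4) - 20*x*exp(x**2))/(x**4*sqrt(4*x**2 + 1)*exp(x**2) + 2*x**2*sqrt(4*x**2 + 1)*exp(x**2) + sqrt(4*x**2 + 1)*exp(x**2)), which equals f(x).
F(7/2) = -25*sqrt(2) - 5*exp(-12) + 4/53; F(-3/2) = -5*sqrt(10) - 5*exp(-2) + 4/13.
Integral = F(7/2) - F(-3/2) = -25*sqrt(2) - 160/689 - 5*exp(-12) + 5*exp(-2) + 5*sqrt(10).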